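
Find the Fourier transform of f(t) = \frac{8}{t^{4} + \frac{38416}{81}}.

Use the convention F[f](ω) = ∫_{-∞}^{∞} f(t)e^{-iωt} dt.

F(ω) = \frac{27 \pi e^{- \frac{7 \sqrt{2} \left|{\omega}\right|}{3}} \sin{\left(\frac{7 \sqrt{2} \left|{\omega}\right|}{3} + \frac{\pi}{4} \right)}}{343}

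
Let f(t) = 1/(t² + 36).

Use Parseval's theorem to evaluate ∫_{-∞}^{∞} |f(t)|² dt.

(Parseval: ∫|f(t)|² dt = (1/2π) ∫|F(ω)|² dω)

∫|f(t)|² dt = \frac{\pi}{432}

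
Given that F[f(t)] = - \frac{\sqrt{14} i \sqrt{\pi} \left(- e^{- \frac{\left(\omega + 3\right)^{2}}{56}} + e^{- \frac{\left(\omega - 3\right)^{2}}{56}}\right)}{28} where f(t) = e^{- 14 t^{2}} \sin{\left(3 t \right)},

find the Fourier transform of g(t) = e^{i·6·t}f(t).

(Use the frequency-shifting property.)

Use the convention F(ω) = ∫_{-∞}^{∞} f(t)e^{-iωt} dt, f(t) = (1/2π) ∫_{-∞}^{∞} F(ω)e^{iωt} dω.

F[g](ω) = \frac{\sqrt{14} i \sqrt{\pi} \left(- e^{\frac{3 \omega}{14}} + e^{\frac{9}{7}}\right) e^{- \frac{\omega^{2}}{56} + \frac{3 \omega}{28} - \frac{81}{56}}}{28}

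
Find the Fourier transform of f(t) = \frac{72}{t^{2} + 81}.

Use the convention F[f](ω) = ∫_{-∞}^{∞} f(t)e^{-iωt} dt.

F(ω) = 8 \pi e^{- 9 \left|{\omega}\right|}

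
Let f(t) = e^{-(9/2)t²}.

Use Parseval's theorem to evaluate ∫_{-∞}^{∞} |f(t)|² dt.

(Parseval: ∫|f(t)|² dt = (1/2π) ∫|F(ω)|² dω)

∫|f(t)|² dt = \frac{\sqrt{\pi}}{3}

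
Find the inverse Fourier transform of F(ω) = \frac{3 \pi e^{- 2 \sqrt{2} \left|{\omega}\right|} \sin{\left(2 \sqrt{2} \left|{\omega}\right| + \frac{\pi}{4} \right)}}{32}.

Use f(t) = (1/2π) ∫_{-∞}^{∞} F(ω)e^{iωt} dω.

f(t) = \frac{6}{t^{4} + 256}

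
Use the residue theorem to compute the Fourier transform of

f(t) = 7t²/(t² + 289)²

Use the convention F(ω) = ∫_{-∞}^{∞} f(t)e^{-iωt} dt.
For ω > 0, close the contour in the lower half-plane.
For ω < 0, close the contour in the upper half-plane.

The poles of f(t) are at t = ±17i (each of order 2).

Let g(z) = f(z)e^{-iωz}; for large |z| the factor e^{-iωz} decays in the lower half-plane when ω > 0 and in the upper half-plane when ω < 0.

Case ω > 0 (lower half-plane, clockwise contour ⇒ F(ω) = -2πi·ΣRes):
  Res_{z = - 17 i} g(z) = \frac{7 i \left(1 - 17 \omega\right) e^{- 17 \omega}}{68} (pole of order 2)
  F(ω) = -2πi·ΣRes = \frac{7 \pi \left(1 - 17 \omega\right) e^{- 17 \omega}}{34}

Case ω < 0 (upper half-plane, counterclockwise contour ⇒ F(ω) = +2πi·ΣRes):
  Res_{z = 17 i} g(z) = \frac{7 i \left(- 17 \omega - 1\right) e^{17 \omega}}{68} (pole of order 2)
  F(ω) = 2πi·ΣRes = \frac{7 \pi \left(17 \omega + 1\right) e^{17 \omega}}{34}

Both cases combine into a single formula in |ω|:

F(ω) = \frac{7 \pi \left(1 - 17 \left|{\omega}\right|\right) e^{- 17 \left|{\omega}\right|}}{34}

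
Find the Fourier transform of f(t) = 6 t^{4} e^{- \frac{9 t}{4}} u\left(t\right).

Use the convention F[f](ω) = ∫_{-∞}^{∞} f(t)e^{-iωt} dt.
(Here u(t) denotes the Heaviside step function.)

F(ω) = \frac{147456}{\left(4 i \omega + 9\right)^{5}}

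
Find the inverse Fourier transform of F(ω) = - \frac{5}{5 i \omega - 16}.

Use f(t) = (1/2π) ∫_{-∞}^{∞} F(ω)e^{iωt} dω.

f(t) = e^{\frac{16 t}{5}} u\left(- t\right)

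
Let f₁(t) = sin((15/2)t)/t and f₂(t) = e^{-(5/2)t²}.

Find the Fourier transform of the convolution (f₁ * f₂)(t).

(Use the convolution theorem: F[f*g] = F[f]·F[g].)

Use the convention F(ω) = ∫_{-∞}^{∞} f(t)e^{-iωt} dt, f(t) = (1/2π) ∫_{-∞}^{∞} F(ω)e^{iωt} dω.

F[f₁*f₂](ω) = \begin{cases} \frac{\sqrt{10} \pi^{\frac{3}{2}} e^{- \frac{\omega^{2}}{10}}}{5} & \text{for}\: \omega > - \frac{15}{2} \wedge \omega < \frac{15}{2} \\0 & \text{otherwise} \end{cases}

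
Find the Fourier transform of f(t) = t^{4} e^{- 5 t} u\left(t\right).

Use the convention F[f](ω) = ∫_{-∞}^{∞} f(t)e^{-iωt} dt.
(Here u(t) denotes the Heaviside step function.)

F(ω) = \frac{24}{\left(i \omega + 5\right)^{5}}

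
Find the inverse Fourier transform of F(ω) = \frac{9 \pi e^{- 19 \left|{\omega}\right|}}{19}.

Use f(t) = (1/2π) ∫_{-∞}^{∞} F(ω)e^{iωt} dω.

f(t) = \frac{9}{t^{2} + 361}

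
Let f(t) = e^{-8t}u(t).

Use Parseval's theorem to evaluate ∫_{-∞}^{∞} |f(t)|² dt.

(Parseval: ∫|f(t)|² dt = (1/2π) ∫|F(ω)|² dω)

∫|f(t)|² dt = \frac{1}{16}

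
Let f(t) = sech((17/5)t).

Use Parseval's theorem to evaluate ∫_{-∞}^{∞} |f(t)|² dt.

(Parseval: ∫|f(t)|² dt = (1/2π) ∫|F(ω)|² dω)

∫|f(t)|² dt = \frac{10}{17}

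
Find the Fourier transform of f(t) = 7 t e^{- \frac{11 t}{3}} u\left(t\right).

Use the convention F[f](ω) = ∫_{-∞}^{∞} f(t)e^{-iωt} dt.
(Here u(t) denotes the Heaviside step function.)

F(ω) = \frac{63}{\left(3 i \omega + 11\right)^{2}}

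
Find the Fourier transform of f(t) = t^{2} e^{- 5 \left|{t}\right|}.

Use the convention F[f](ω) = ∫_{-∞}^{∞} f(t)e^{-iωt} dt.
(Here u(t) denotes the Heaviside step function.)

F(ω) = \frac{20 \left(25 - 3 \omega^{2}\right)}{\left(\omega^{2} + 25\right)^{3}}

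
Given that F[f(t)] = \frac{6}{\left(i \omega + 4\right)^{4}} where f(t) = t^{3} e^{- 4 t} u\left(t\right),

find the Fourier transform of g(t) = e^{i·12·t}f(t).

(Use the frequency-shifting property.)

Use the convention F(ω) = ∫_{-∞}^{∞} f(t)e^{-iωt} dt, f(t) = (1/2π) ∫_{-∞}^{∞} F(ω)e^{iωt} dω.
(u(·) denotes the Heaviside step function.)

F[g](ω) = \frac{6}{\left(i \left(\omega - 12\right) + 4\right)^{4}}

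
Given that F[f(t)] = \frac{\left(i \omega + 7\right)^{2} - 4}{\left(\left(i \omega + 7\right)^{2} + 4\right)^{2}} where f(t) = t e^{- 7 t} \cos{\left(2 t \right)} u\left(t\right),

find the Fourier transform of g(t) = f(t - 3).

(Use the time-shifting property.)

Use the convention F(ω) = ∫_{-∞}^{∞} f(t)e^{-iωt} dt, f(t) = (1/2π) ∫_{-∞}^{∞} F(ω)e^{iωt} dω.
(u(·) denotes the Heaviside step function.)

F[g](ω) = \frac{\left(\left(i \omega + 7\right)^{2} - 4\right) e^{- 3 i \omega}}{\left(\left(i \omega + 7\right)^{2} + 4\right)^{2}}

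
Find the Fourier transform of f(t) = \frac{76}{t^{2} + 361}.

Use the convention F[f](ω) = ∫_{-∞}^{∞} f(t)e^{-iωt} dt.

F(ω) = 4 \pi e^{- 19 \left|{\omega}\right|}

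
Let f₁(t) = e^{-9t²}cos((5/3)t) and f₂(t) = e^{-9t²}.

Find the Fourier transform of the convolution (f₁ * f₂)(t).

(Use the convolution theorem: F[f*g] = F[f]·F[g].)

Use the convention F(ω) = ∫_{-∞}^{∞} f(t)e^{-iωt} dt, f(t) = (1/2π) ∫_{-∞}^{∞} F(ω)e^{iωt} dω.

F[f₁*f₂](ω) = \frac{\pi \left(e^{\frac{5 \omega}{27}} + 1\right) e^{- \frac{\omega^{2}}{18} - \frac{5 \omega}{54} - \frac{25}{324}}}{18}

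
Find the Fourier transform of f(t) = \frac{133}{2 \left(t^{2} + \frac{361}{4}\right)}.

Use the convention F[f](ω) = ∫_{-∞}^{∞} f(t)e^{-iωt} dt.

F(ω) = 7 \pi e^{- \frac{19 \left|{\omega}\right|}{2}}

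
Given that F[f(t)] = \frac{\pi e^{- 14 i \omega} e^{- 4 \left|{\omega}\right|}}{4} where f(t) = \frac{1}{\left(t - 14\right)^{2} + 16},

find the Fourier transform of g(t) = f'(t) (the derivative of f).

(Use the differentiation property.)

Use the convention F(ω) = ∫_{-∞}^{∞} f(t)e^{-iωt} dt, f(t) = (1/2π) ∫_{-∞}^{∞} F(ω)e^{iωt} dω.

F[g](ω) = \frac{i \pi \omega e^{- 14 i \omega - 4 \left|{\omega}\right|}}{4}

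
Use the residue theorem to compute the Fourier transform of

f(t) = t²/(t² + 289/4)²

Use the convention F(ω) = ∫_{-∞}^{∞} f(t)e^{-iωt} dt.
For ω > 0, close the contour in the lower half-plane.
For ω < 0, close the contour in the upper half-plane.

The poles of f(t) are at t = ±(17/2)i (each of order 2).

Let g(z) = f(z)e^{-iωz}; for large |z| the factor e^{-iωz} decays in the lower half-plane when ω > 0 and in the upper half-plane when ω < 0.

Case ω > 0 (lower half-plane, clockwise contour ⇒ F(ω) = -2πi·ΣRes):
  Res_{z = - \frac{17 i}{2}} g(z) = \frac{i \left(2 - 17 \omega\right) e^{- \frac{17 \omega}{2}}}{68} (pole of order 2)
  F(ω) = -2πi·ΣRes = \frac{\pi \left(2 - 17 \omega\right) e^{- \frac{17 \omega}{2}}}{34}

Case ω < 0 (upper half-plane, counterclockwise contour ⇒ F(ω) = +2πi·ΣRes):
  Res_{z = \frac{17 i}{2}} g(z) = \frac{i \left(- 17 \omega - 2\right) e^{\frac{17 \omega}{2}}}{68} (pole of order 2)
  F(ω) = 2πi·ΣRes = \frac{\pi \left(17 \omega + 2\right) e^{\frac{17 \omega}{2}}}{34}

Both cases combine into a single formula in |ω|:

F(ω) = \frac{\pi \left(2 - 17 \left|{\omega}\right|\right) e^{- \frac{17 \left|{\omega}\right|}{2}}}{34}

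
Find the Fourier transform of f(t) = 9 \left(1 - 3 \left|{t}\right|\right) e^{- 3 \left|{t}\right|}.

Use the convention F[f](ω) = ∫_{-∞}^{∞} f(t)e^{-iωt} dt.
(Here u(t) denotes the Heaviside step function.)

F(ω) = \frac{108 \omega^{2}}{\left(\omega^{2} + 9\right)^{2}}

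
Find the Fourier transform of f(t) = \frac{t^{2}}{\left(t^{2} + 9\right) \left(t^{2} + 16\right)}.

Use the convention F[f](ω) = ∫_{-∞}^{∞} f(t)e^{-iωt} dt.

F(ω) = \frac{\pi \left(4 - 3 e^{\left|{\omega}\right|}\right) e^{- 4 \left|{\omega}\right|}}{7}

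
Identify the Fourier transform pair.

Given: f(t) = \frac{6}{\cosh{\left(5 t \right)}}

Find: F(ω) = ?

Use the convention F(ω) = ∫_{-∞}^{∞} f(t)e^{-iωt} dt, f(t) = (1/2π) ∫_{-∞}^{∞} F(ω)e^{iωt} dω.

F(ω) = \frac{6 \pi}{5 \cosh{\left(\frac{\pi \omega}{10} \right)}}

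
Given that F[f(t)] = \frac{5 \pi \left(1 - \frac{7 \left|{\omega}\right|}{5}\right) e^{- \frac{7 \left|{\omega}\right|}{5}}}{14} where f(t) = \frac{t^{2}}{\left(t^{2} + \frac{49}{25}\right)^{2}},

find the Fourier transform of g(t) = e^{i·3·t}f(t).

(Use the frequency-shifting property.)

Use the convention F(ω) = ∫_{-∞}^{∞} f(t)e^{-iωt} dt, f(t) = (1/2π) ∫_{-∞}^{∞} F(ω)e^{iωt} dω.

F[g](ω) = \frac{\pi \left(5 - 7 \left|{\omega - 3}\right|\right) e^{- \frac{7 \left|{\omega - 3}\right|}{5}}}{14}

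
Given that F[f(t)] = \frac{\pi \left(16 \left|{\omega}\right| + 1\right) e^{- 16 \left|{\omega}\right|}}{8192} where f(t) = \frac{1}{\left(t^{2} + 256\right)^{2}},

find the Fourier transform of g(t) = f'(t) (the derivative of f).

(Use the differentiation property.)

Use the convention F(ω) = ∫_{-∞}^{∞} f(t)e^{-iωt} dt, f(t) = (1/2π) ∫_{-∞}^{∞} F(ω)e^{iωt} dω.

F[g](ω) = \frac{i \pi \omega \left(16 \left|{\omega}\right| + 1\right) e^{- 16 \left|{\omega}\right|}}{8192}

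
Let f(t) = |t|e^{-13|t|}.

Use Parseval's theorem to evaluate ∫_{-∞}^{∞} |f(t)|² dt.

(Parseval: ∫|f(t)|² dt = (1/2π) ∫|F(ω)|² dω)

∫|f(t)|² dt = \frac{1}{4394}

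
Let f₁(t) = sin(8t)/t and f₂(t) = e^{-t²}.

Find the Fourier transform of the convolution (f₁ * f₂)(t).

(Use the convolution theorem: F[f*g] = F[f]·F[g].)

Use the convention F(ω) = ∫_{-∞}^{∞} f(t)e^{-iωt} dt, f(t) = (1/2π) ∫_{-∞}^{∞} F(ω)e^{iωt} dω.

F[f₁*f₂](ω) = \begin{cases} \pi^{\frac{3}{2}} e^{- \frac{\omega^{2}}{4}} & \text{for}\: \omega > -8 \wedge \omega < 8 \\0 & \text{otherwise} \end{cases}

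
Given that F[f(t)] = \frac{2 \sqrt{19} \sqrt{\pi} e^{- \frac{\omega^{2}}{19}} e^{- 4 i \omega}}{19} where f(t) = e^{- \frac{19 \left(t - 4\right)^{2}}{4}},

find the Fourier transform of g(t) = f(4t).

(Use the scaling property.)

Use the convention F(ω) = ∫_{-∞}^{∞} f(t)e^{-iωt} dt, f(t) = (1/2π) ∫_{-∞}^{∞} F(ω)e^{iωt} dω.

F[g](ω) = \frac{\sqrt{19} \sqrt{\pi} e^{- \omega \left(\frac{\omega}{304} + i\right)}}{38}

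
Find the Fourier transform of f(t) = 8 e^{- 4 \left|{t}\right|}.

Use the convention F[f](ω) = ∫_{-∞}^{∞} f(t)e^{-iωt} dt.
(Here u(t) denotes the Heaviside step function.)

F(ω) = \frac{64}{\omega^{2} + 16}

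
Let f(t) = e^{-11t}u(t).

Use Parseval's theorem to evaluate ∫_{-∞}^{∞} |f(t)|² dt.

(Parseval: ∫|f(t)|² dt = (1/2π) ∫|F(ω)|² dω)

∫|f(t)|² dt = \frac{1}{22}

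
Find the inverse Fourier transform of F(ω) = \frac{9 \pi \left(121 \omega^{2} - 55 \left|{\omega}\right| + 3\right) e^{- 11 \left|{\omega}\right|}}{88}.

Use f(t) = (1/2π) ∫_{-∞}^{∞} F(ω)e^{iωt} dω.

f(t) = \frac{9 t^{4}}{\left(t^{2} + 121\right)^{3}}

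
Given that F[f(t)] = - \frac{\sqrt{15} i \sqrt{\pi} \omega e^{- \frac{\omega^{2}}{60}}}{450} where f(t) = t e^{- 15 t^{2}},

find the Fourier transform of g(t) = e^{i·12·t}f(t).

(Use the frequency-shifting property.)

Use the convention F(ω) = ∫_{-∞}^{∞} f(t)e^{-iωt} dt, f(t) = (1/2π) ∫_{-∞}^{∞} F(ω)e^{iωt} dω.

F[g](ω) = \frac{\sqrt{15} i \sqrt{\pi} \left(12 - \omega\right) e^{- \frac{\left(\omega - 12\right)^{2}}{60}}}{450}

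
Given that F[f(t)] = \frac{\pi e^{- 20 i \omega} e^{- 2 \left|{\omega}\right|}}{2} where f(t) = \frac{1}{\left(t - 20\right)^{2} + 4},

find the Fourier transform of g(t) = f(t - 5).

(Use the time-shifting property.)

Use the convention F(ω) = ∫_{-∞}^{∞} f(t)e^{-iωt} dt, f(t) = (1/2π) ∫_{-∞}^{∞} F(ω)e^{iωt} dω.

F[g](ω) = \frac{\pi e^{- 25 i \omega - 2 \left|{\omega}\right|}}{2}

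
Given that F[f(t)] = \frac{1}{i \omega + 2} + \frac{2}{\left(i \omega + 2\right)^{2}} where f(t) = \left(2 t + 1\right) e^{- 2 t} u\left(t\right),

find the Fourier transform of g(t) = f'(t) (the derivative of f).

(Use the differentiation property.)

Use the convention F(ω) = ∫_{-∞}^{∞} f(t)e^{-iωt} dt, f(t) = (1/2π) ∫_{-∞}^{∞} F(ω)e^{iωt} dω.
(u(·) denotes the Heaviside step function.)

F[g](ω) = \frac{\omega \left(\omega - 4 i\right)}{\omega^{2} - 4 i \omega - 4}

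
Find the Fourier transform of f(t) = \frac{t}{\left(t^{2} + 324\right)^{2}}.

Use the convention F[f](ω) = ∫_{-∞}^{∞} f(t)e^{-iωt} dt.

F(ω) = - \frac{i \pi \omega e^{- 18 \left|{\omega}\right|}}{36}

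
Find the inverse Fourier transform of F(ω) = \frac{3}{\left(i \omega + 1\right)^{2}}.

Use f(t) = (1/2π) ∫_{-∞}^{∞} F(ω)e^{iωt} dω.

f(t) = 3 t e^{- t} u\left(t\right)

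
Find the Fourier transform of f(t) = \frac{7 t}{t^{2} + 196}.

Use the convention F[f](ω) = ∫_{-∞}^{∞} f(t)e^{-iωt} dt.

F(ω) = - 7 i \pi e^{- 14 \left|{\omega}\right|} \operatorname{sign}{\left(\omega \right)}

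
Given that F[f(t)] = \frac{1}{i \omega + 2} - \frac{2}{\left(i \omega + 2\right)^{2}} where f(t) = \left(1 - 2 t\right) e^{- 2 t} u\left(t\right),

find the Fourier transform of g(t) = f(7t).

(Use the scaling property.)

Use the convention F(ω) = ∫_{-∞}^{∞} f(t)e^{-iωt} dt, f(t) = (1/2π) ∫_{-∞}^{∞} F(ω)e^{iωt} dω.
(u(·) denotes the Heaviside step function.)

F[g](ω) = \frac{i \omega}{- \omega^{2} + 28 i \omega + 196}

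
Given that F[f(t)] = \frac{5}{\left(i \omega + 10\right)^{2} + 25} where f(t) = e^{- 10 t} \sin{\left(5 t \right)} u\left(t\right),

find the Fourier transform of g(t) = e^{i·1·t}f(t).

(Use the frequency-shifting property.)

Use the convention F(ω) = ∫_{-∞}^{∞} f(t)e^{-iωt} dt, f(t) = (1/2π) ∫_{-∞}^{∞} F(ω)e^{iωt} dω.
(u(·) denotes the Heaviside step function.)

F[g](ω) = \frac{5}{\left(i \left(\omega - 1\right) + 10\right)^{2} + 25}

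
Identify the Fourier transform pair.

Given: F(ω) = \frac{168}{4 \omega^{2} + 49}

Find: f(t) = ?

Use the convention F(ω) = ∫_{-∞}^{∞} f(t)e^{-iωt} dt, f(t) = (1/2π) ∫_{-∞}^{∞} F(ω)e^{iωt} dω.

f(t) = 6 e^{- \frac{7 \left|{t}\right|}{2}}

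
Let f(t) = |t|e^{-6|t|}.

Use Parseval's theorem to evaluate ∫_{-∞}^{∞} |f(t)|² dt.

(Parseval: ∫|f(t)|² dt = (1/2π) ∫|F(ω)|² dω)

∫|f(t)|² dt = \frac{1}{432}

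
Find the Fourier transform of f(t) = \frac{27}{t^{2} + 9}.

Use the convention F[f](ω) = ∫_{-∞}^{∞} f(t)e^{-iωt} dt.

F(ω) = 9 \pi e^{- 3 \left|{\omega}\right|}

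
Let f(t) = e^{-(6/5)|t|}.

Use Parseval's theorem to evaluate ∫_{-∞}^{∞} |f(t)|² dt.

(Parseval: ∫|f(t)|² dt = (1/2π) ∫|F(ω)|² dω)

∫|f(t)|² dt = \frac{5}{6}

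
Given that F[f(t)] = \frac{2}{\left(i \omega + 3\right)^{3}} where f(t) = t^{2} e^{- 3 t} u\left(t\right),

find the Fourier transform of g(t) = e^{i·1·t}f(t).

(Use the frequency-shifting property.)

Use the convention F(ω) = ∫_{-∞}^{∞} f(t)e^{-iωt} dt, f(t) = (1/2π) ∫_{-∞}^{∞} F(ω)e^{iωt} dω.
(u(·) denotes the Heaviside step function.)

F[g](ω) = \frac{2}{\left(i \left(\omega - 1\right) + 3\right)^{3}}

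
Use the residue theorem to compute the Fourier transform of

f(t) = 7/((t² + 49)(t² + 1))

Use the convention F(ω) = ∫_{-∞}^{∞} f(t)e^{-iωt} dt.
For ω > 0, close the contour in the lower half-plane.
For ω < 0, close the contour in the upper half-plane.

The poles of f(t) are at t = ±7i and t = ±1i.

Let g(z) = f(z)e^{-iωz}; for large |z| the factor e^{-iωz} decays in the lower half-plane when ω > 0 and in the upper half-plane when ω < 0.

Case ω > 0 (lower half-plane, clockwise contour ⇒ F(ω) = -2πi·ΣRes):
  Res_{z = - 7 i} g(z) = - \frac{i e^{- 7 \omega}}{96}
  Res_{z = - i} g(z) = \frac{7 i e^{- \omega}}{96}
  F(ω) = -2πi·ΣRes = \frac{\pi \left(7 e^{6 \omega} - 1\right) e^{- 7 \omega}}{48}

Case ω < 0 (upper half-plane, counterclockwise contour ⇒ F(ω) = +2πi·ΣRes):
  Res_{z = 7 i} g(z) = \frac{i e^{7 \omega}}{96}
  Res_{z = i} g(z) = - \frac{7 i e^{\omega}}{96}
  F(ω) = 2πi·ΣRes = \frac{\pi \left(7 - e^{6 \omega}\right) e^{\omega}}{48}

Both cases combine into a single formula in |ω|:

F(ω) = \frac{\pi \left(7 e^{6 \left|{\omega}\right|} - 1\right) e^{- 7 \left|{\omega}\right|}}{48}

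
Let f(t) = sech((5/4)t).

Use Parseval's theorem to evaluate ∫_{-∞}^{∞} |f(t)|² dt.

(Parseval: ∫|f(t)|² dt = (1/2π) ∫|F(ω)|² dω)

∫|f(t)|² dt = \frac{8}{5}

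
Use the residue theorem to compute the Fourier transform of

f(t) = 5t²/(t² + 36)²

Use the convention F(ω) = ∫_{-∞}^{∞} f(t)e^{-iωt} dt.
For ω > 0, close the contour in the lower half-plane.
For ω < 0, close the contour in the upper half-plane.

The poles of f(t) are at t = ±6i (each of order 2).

Let g(z) = f(z)e^{-iωz}; for large |z| the factor e^{-iωz} decays in the lower half-plane when ω > 0 and in the upper half-plane when ω < 0.

Case ω > 0 (lower half-plane, clockwise contour ⇒ F(ω) = -2πi·ΣRes):
  Res_{z = - 6 i} g(z) = \frac{5 i \left(1 - 6 \omega\right) e^{- 6 \omega}}{24} (pole of order 2)
  F(ω) = -2πi·ΣRes = \frac{5 \pi \left(1 - 6 \omega\right) e^{- 6 \omega}}{12}

Case ω < 0 (upper half-plane, counterclockwise contour ⇒ F(ω) = +2πi·ΣRes):
  Res_{z = 6 i} g(z) = \frac{5 i \left(- 6 \omega - 1\right) e^{6 \omega}}{24} (pole of order 2)
  F(ω) = 2πi·ΣRes = \frac{5 \pi \left(6 \omega + 1\right) e^{6 \omega}}{12}

Both cases combine into a single formula in |ω|:

F(ω) = \frac{5 \pi \left(1 - 6 \left|{\omega}\right|\right) e^{- 6 \left|{\omega}\right|}}{12}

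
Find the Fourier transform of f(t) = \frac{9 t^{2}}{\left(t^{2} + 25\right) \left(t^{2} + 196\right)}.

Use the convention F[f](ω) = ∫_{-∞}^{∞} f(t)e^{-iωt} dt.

F(ω) = \frac{\pi \left(14 - 5 e^{9 \left|{\omega}\right|}\right) e^{- 14 \left|{\omega}\right|}}{19}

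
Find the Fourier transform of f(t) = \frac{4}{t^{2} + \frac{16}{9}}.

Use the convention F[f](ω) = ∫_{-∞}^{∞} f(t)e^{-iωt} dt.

F(ω) = 3 \pi e^{- \frac{4 \left|{\omega}\right|}{3}}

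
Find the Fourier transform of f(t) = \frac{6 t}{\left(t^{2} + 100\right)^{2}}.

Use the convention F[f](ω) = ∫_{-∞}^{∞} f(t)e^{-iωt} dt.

F(ω) = - \frac{3 i \pi \omega e^{- 10 \left|{\omega}\right|}}{10}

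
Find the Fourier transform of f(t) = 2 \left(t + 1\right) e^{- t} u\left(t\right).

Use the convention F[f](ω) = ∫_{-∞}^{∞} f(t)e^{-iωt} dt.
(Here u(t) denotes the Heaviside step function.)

F(ω) = \frac{2 \left(- i \omega - 2\right)}{\omega^{2} - 2 i \omega - 1}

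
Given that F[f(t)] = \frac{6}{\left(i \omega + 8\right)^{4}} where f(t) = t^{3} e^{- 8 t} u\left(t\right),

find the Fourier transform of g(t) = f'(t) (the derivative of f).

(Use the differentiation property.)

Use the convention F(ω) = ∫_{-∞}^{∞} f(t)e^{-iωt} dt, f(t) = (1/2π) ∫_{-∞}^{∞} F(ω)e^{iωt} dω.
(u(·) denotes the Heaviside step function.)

F[g](ω) = \frac{6 i \omega}{\left(i \omega + 8\right)^{4}}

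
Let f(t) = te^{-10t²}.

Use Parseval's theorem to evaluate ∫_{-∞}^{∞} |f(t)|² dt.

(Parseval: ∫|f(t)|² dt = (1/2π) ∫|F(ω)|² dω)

∫|f(t)|² dt = \frac{\sqrt{5} \sqrt{\pi}}{400}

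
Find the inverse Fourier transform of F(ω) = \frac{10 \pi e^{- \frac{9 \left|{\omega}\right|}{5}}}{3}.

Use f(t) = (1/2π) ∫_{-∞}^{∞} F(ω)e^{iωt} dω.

f(t) = \frac{6}{t^{2} + \frac{81}{25}}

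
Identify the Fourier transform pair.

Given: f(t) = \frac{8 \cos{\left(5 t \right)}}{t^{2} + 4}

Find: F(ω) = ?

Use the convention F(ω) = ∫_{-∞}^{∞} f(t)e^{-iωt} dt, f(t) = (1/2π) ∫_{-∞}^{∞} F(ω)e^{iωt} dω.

F(ω) = 2 \pi e^{- 2 \left|{\omega + 5}\right|} + 2 \pi e^{- 2 \left|{\omega - 5}\right|}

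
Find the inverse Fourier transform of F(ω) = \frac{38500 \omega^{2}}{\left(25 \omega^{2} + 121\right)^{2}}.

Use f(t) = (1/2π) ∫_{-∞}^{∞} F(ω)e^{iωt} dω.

f(t) = 7 \left(1 - \frac{11 \left|{t}\right|}{5}\right) e^{- \frac{11 \left|{t}\right|}{5}}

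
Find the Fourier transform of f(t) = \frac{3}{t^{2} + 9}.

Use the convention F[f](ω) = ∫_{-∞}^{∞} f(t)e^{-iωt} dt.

F(ω) = \pi e^{- 3 \left|{\omega}\right|}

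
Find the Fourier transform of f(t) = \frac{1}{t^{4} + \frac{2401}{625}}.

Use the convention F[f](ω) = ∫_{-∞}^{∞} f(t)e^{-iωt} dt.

F(ω) = \frac{125 \pi e^{- \frac{7 \sqrt{2} \left|{\omega}\right|}{10}} \sin{\left(\frac{7 \sqrt{2} \left|{\omega}\right|}{10} + \frac{\pi}{4} \right)}}{343}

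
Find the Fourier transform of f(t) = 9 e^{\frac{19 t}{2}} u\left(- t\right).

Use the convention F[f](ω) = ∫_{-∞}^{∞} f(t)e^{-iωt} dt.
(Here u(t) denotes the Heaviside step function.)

F(ω) = - \frac{18}{2 i \omega - 19}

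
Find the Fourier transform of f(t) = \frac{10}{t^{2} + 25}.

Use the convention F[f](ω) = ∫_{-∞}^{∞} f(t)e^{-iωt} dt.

F(ω) = 2 \pi e^{- 5 \left|{\omega}\right|}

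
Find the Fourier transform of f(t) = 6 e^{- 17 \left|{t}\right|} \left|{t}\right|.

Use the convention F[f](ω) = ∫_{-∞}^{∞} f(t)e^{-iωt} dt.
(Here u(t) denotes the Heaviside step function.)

F(ω) = \frac{12 \left(289 - \omega^{2}\right)}{\left(\omega^{2} + 289\right)^{2}}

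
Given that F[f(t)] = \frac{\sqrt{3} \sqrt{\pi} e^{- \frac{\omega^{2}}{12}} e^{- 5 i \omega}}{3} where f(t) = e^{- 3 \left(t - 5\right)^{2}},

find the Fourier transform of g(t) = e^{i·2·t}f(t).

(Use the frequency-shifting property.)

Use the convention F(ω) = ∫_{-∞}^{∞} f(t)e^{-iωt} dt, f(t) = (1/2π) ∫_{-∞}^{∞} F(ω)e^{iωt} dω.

F[g](ω) = \frac{\sqrt{3} \sqrt{\pi} e^{- \frac{\left(\omega - 2\right) \left(\omega - 2 + 60 i\right)}{12}}}{3}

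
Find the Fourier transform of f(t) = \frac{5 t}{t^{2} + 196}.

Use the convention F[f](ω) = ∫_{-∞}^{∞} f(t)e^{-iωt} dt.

F(ω) = - 5 i \pi e^{- 14 \left|{\omega}\right|} \operatorname{sign}{\left(\omega \right)}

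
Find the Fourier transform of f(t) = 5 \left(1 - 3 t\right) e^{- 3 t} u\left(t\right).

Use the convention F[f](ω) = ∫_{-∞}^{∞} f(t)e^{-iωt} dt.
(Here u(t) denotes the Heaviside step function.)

F(ω) = \frac{5 i \omega}{- \omega^{2} + 6 i \omega + 9}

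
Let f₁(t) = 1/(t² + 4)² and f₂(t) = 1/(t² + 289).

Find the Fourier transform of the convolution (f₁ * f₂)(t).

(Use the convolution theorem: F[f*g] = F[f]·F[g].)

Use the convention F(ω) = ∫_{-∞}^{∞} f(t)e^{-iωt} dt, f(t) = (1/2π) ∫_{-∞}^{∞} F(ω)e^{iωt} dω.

F[f₁*f₂](ω) = \frac{\pi^{2} \left(2 \left|{\omega}\right| + 1\right) e^{- 19 \left|{\omega}\right|}}{272}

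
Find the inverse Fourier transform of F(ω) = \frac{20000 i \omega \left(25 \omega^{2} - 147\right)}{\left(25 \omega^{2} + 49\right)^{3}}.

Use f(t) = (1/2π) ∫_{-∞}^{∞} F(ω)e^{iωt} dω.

f(t) = 8 t e^{- \frac{7 \left|{t}\right|}{5}} \left|{t}\right|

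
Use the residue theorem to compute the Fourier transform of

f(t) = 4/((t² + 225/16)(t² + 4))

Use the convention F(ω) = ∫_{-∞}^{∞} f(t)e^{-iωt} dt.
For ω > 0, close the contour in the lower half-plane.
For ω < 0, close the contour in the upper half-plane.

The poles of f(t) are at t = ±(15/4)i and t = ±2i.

Let g(z) = f(z)e^{-iωz}; for large |z| the factor e^{-iωz} decays in the lower half-plane when ω > 0 and in the upper half-plane when ω < 0.

Case ω > 0 (lower half-plane, clockwise contour ⇒ F(ω) = -2πi·ΣRes):
  Res_{z = - \frac{15 i}{4}} g(z) = - \frac{128 i e^{- \frac{15 \omega}{4}}}{2415}
  Res_{z = - 2 i} g(z) = \frac{16 i e^{- 2 \omega}}{161}
  F(ω) = -2πi·ΣRes = \frac{32 \pi e^{- 2 \omega}}{161} - \frac{256 \pi e^{- \frac{15 \omega}{4}}}{2415}

Case ω < 0 (upper half-plane, counterclockwise contour ⇒ F(ω) = +2πi·ΣRes):
  Res_{z = \frac{15 i}{4}} g(z) = \frac{128 i e^{\frac{15 \omega}{4}}}{2415}
  Res_{z = 2 i} g(z) = - \frac{16 i e^{2 \omega}}{161}
  F(ω) = 2πi·ΣRes = \frac{32 \pi \left(- 8 e^{\frac{15 \omega}{4}} + 15 e^{2 \omega}\right)}{2415}

Both cases combine into a single formula in |ω|:

F(ω) = \frac{32 \pi e^{- 2 \left|{\omega}\right|}}{161} - \frac{256 \pi e^{- \frac{15 \left|{\omega}\right|}{4}}}{2415}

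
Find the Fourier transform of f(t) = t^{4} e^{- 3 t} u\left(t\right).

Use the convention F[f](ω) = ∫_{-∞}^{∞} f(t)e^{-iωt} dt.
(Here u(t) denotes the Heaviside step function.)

F(ω) = \frac{24}{\left(i \omega + 3\right)^{5}}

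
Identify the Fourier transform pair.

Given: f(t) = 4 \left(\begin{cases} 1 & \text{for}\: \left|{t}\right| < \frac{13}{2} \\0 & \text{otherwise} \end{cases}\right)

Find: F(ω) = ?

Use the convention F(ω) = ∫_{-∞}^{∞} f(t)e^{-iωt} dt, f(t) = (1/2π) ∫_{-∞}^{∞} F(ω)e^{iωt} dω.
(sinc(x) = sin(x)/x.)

F(ω) = 52 \operatorname{sinc}{\left(\frac{13 \omega}{2} \right)}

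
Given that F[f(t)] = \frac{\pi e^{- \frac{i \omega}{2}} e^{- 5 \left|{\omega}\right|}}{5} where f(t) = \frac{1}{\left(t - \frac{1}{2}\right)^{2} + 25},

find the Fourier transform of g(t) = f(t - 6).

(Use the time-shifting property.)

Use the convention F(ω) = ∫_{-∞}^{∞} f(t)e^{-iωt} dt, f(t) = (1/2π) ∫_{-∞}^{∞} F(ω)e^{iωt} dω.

F[g](ω) = \frac{\pi e^{- \frac{13 i \omega}{2} - 5 \left|{\omega}\right|}}{5}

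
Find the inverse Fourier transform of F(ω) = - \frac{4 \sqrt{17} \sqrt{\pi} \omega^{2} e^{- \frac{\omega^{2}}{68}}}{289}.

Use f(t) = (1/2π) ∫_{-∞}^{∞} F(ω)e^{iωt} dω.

f(t) = 4 \left(68 t^{2} - 2\right) e^{- 17 t^{2}}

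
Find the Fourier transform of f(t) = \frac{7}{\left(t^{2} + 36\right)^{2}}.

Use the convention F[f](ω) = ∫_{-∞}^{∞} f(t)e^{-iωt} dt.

F(ω) = \frac{7 \pi \left(6 \left|{\omega}\right| + 1\right) e^{- 6 \left|{\omega}\right|}}{432}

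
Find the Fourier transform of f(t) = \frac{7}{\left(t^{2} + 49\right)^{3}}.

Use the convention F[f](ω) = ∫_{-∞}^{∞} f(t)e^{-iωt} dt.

F(ω) = \frac{\pi \left(49 \omega^{2} + 21 \left|{\omega}\right| + 3\right) e^{- 7 \left|{\omega}\right|}}{19208}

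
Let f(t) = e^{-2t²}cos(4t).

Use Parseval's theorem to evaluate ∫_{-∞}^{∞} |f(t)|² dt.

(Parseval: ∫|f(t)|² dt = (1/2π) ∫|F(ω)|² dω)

∫|f(t)|² dt = \frac{\sqrt{\pi} \left(1 + e^{4}\right)}{4 e^{4}}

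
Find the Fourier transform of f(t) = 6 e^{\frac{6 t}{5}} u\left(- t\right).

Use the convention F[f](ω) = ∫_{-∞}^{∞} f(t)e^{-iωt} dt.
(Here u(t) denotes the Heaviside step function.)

F(ω) = - \frac{30}{5 i \omega - 6}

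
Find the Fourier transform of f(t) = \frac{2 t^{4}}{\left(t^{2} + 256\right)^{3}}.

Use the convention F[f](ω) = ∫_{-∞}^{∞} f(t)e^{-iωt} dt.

F(ω) = \frac{\pi \left(256 \omega^{2} - 80 \left|{\omega}\right| + 3\right) e^{- 16 \left|{\omega}\right|}}{64}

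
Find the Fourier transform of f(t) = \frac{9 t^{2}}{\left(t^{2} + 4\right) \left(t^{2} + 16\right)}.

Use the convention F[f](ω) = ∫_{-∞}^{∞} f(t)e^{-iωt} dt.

F(ω) = \frac{3 \pi \left(2 - e^{2 \left|{\omega}\right|}\right) e^{- 4 \left|{\omega}\right|}}{2}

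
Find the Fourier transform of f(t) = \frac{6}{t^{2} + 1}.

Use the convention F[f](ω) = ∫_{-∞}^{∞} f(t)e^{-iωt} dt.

F(ω) = 6 \pi e^{- \left|{\omega}\right|}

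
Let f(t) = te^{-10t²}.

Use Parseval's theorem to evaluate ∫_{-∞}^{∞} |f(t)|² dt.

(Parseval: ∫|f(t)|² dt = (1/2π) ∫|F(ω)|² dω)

∫|f(t)|² dt = \frac{\sqrt{5} \sqrt{\pi}}{400}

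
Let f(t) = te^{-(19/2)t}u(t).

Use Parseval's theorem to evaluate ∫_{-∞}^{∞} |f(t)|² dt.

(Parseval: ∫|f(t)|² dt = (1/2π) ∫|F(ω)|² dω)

∫|f(t)|² dt = \frac{2}{6859}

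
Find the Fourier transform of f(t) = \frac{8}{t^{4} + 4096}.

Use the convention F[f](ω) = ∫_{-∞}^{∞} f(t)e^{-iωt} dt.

F(ω) = \frac{\pi e^{- 4 \sqrt{2} \left|{\omega}\right|} \sin{\left(4 \sqrt{2} \left|{\omega}\right| + \frac{\pi}{4} \right)}}{64}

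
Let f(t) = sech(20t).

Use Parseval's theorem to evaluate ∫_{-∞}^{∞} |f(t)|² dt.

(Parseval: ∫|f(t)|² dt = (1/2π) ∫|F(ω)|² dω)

∫|f(t)|² dt = \frac{1}{10}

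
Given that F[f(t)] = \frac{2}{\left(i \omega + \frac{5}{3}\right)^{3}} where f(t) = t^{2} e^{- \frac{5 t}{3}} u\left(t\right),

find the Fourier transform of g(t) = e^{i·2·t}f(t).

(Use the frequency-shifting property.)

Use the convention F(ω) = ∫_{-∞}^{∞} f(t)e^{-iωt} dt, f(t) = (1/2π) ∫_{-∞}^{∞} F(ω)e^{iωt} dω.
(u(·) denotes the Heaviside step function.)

F[g](ω) = \frac{54}{\left(3 i \left(\omega - 2\right) + 5\right)^{3}}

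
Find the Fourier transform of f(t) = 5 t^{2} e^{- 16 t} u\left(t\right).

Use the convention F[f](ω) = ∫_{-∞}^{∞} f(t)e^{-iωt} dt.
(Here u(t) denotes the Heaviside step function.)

F(ω) = \frac{10}{\left(i \omega + 16\right)^{3}}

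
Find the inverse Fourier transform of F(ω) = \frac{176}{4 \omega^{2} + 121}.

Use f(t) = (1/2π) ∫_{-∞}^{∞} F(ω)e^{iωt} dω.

f(t) = 4 e^{- \frac{11 \left|{t}\right|}{2}}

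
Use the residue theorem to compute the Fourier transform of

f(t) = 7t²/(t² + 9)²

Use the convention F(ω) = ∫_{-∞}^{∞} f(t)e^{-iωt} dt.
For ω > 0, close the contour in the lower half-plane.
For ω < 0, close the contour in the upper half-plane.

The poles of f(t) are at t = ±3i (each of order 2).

Let g(z) = f(z)e^{-iωz}; for large |z| the factor e^{-iωz} decays in the lower half-plane when ω > 0 and in the upper half-plane when ω < 0.

Case ω > 0 (lower half-plane, clockwise contour ⇒ F(ω) = -2πi·ΣRes):
  Res_{z = - 3 i} g(z) = \frac{7 i \left(1 - 3 \omega\right) e^{- 3 \omega}}{12} (pole of order 2)
  F(ω) = -2πi·ΣRes = \frac{7 \pi \left(1 - 3 \omega\right) e^{- 3 \omega}}{6}

Case ω < 0 (upper half-plane, counterclockwise contour ⇒ F(ω) = +2πi·ΣRes):
  Res_{z = 3 i} g(z) = \frac{7 i \left(- 3 \omega - 1\right) e^{3 \omega}}{12} (pole of order 2)
  F(ω) = 2πi·ΣRes = \frac{7 \pi \left(3 \omega + 1\right) e^{3 \omega}}{6}

Both cases combine into a single formula in |ω|:

F(ω) = \frac{7 \pi \left(1 - 3 \left|{\omega}\right|\right) e^{- 3 \left|{\omega}\right|}}{6}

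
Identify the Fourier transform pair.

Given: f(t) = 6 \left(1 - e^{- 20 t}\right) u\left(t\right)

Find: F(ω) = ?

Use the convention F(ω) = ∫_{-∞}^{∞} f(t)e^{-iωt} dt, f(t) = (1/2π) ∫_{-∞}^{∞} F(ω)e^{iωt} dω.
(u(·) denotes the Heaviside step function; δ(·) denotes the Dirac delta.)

F(ω) = 6 \pi \delta\left(\omega\right) - \frac{120 i}{\omega \left(i \omega + 20\right)}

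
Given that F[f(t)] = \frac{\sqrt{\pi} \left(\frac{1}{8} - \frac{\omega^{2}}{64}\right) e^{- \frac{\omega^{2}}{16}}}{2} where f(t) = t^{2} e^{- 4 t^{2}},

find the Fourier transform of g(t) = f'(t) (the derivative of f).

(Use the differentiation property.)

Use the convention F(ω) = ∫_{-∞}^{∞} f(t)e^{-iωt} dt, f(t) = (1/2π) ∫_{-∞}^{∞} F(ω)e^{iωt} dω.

F[g](ω) = \frac{i \sqrt{\pi} \omega \left(8 - \omega^{2}\right) e^{- \frac{\omega^{2}}{16}}}{128}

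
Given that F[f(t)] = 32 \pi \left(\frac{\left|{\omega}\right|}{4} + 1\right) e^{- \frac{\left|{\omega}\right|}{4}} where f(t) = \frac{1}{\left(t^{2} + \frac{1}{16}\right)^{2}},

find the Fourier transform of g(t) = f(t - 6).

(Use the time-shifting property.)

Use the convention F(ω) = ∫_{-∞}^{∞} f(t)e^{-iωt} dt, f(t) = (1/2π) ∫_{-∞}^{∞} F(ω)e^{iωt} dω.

F[g](ω) = 8 \pi \left(\left|{\omega}\right| + 4\right) e^{- 6 i \omega - \frac{\left|{\omega}\right|}{4}}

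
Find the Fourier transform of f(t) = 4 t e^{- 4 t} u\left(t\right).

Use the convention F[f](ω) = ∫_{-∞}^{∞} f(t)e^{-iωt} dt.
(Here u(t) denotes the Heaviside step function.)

F(ω) = \frac{4}{\left(i \omega + 4\right)^{2}}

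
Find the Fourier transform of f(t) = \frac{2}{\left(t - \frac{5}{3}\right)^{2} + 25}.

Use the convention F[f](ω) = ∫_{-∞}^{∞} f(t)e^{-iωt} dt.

F(ω) = \frac{2 \pi e^{- \frac{5 i \omega}{3} - 5 \left|{\omega}\right|}}{5}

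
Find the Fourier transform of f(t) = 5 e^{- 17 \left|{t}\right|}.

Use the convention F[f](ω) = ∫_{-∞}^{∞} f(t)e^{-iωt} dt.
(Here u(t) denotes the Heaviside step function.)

F(ω) = \frac{170}{\omega^{2} + 289}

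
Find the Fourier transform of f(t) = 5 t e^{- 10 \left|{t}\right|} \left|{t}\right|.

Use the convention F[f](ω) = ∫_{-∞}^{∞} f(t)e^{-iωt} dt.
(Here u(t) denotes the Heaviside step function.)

F(ω) = \frac{20 i \omega \left(\omega^{2} - 300\right)}{\left(\omega^{2} + 100\right)^{3}}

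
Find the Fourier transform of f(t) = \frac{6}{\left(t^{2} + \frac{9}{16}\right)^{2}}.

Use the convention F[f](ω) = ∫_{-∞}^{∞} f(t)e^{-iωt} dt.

F(ω) = \frac{16 \pi \left(3 \left|{\omega}\right| + 4\right) e^{- \frac{3 \left|{\omega}\right|}{4}}}{9}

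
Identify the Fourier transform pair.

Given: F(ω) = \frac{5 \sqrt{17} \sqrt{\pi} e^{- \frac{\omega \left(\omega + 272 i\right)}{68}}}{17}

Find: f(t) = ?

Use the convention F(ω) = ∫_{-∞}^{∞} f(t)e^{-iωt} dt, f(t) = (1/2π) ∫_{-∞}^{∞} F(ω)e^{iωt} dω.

f(t) = 5 e^{- 17 \left(t - 4\right)^{2}}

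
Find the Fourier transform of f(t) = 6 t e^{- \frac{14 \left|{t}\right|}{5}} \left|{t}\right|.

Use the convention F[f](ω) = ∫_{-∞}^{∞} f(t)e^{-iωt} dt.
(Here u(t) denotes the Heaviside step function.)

F(ω) = \frac{15000 i \omega \left(25 \omega^{2} - 588\right)}{\left(25 \omega^{2} + 196\right)^{3}}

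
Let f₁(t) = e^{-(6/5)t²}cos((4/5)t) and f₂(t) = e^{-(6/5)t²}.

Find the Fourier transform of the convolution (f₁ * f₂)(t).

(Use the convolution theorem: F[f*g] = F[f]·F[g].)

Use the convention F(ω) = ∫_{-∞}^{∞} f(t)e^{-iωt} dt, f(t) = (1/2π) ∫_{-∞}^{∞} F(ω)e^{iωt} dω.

F[f₁*f₂](ω) = \frac{5 \pi \left(e^{\frac{2 \omega}{3}} + 1\right) e^{- \frac{5 \omega^{2}}{12} - \frac{\omega}{3} - \frac{2}{15}}}{12}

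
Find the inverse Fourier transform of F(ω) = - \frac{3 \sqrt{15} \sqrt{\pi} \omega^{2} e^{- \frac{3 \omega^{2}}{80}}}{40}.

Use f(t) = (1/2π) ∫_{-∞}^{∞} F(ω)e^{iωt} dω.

f(t) = 5 \left(\frac{80 t^{2}}{3} - 2\right) e^{- \frac{20 t^{2}}{3}}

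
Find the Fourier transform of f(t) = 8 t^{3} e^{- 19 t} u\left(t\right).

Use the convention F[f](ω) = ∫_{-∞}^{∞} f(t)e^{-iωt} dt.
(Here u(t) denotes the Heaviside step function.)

F(ω) = \frac{48}{\left(i \omega + 19\right)^{4}}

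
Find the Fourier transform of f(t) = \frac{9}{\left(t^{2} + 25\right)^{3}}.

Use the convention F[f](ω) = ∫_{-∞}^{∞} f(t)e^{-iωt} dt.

F(ω) = \frac{9 \pi \left(25 \omega^{2} + 15 \left|{\omega}\right| + 3\right) e^{- 5 \left|{\omega}\right|}}{25000}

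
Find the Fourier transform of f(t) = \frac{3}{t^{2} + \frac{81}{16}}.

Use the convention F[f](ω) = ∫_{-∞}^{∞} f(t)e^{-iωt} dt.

F(ω) = \frac{4 \pi e^{- \frac{9 \left|{\omega}\right|}{4}}}{3}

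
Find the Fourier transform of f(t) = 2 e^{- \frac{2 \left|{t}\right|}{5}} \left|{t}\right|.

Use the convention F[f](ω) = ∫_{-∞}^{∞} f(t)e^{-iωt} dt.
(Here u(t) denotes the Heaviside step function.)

F(ω) = \frac{100 \left(4 - 25 \omega^{2}\right)}{\left(25 \omega^{2} + 4\right)^{2}}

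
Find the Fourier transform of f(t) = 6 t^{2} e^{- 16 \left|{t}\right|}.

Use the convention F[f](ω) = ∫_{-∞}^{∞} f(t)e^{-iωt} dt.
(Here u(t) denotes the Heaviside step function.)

F(ω) = \frac{384 \left(256 - 3 \omega^{2}\right)}{\left(\omega^{2} + 256\right)^{3}}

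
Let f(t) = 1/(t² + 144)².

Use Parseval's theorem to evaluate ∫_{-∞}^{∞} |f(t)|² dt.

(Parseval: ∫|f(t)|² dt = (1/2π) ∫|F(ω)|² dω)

∫|f(t)|² dt = \frac{5 \pi}{573308928}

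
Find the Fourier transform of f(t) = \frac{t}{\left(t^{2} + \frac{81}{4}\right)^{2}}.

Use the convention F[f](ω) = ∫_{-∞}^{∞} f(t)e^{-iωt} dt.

F(ω) = - \frac{i \pi \omega e^{- \frac{9 \left|{\omega}\right|}{2}}}{9}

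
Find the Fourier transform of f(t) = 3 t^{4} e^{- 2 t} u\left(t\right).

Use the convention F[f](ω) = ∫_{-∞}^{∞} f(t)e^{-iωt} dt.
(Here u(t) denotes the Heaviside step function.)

F(ω) = \frac{72}{\left(i \omega + 2\right)^{5}}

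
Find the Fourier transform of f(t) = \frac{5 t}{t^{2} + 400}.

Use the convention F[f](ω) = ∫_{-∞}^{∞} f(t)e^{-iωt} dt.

F(ω) = - 5 i \pi e^{- 20 \left|{\omega}\right|} \operatorname{sign}{\left(\omega \right)}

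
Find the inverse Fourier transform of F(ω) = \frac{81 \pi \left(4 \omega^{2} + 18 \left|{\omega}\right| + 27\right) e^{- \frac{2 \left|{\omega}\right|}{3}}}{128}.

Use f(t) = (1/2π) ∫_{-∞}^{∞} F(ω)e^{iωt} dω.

f(t) = \frac{6}{\left(t^{2} + \frac{4}{9}\right)^{3}}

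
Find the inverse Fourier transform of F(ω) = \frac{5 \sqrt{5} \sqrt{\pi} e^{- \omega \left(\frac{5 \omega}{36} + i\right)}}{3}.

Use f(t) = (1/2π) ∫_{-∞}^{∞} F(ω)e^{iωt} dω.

f(t) = 5 e^{- \frac{9 \left(t - 1\right)^{2}}{5}}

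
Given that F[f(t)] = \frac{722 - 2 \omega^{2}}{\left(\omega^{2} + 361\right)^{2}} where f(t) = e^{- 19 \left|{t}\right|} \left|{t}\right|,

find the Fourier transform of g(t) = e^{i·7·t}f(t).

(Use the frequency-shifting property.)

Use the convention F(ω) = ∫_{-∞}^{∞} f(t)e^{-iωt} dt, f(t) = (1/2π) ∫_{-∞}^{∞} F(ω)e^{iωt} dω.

F[g](ω) = \frac{2 \left(361 - \left(\omega - 7\right)^{2}\right)}{\left(\left(\omega - 7\right)^{2} + 361\right)^{2}}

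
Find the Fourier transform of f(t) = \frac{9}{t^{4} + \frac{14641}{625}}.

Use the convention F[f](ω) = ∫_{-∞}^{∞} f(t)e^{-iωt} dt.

F(ω) = \frac{1125 \pi e^{- \frac{11 \sqrt{2} \left|{\omega}\right|}{10}} \sin{\left(\frac{11 \sqrt{2} \left|{\omega}\right|}{10} + \frac{\pi}{4} \right)}}{1331}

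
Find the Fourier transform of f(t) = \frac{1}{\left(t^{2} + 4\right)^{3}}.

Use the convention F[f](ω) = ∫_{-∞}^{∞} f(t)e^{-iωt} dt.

F(ω) = \frac{\pi \left(4 \omega^{2} + 6 \left|{\omega}\right| + 3\right) e^{- 2 \left|{\omega}\right|}}{256}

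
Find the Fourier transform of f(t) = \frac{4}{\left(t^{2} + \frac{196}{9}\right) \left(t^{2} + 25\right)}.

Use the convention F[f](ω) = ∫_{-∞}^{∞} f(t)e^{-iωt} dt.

F(ω) = - \frac{36 \pi e^{- 5 \left|{\omega}\right|}}{145} + \frac{54 \pi e^{- \frac{14 \left|{\omega}\right|}{3}}}{203}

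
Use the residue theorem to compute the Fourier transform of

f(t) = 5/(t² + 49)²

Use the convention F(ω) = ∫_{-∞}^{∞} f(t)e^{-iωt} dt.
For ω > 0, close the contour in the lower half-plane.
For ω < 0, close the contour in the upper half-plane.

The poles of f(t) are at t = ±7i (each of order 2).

Let g(z) = f(z)e^{-iωz}; for large |z| the factor e^{-iωz} decays in the lower half-plane when ω > 0 and in the upper half-plane when ω < 0.

Case ω > 0 (lower half-plane, clockwise contour ⇒ F(ω) = -2πi·ΣRes):
  Res_{z = - 7 i} g(z) = \frac{5 i \left(7 \omega + 1\right) e^{- 7 \omega}}{1372} (pole of order 2)
  F(ω) = -2πi·ΣRes = \frac{5 \pi \left(7 \omega + 1\right) e^{- 7 \omega}}{686}

Case ω < 0 (upper half-plane, counterclockwise contour ⇒ F(ω) = +2πi·ΣRes):
  Res_{z = 7 i} g(z) = \frac{5 i \left(7 \omega - 1\right) e^{7 \omega}}{1372} (pole of order 2)
  F(ω) = 2πi·ΣRes = \frac{5 \pi \left(1 - 7 \omega\right) e^{7 \omega}}{686}

Both cases combine into a single formula in |ω|:

F(ω) = \frac{5 \pi \left(7 \left|{\omega}\right| + 1\right) e^{- 7 \left|{\omega}\right|}}{686}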